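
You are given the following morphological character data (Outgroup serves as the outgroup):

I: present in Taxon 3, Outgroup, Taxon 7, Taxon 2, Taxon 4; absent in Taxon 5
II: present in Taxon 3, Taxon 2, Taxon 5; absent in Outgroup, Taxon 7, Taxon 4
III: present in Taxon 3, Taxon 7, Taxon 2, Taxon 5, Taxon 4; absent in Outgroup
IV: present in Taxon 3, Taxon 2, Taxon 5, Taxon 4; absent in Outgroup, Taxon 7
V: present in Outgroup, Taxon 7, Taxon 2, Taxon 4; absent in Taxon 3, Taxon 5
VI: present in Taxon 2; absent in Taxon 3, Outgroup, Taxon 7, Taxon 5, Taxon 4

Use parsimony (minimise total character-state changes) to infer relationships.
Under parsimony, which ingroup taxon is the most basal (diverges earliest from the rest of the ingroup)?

Character polarity is set by the outgroup: the derived state is whichever differs from the outgroup's state, so for I, V the derived state is 'absent', and for the remaining characters it is 'present'.
I: derived state 'absent' in Taxon 5 only — an autapomorphy, so it tells us nothing about relationships among taxa.
II (derived state 'present') is shared by Taxon 2, Taxon 3, and Taxon 5 — a synapomorphy uniting that clade.
III (derived state 'present') is shared by all ingroup taxa — unites the whole ingroup.
IV (derived state 'present') is shared by Taxon 2, Taxon 3, Taxon 4, and Taxon 5 — a synapomorphy uniting that clade.
V: derived state 'absent' in Taxon 3 and Taxon 5 only — synapomorphy for {Taxon 3, Taxon 5}.
VI: derived state 'present' in Taxon 2 only — an autapomorphy, so it tells us nothing about relationships among taxa.
Most parsimonious ingroup topology: ((((Taxon 3,Taxon 5),Taxon 2),Taxon 4),Taxon 7).
Taxon 7 is sister to the clade containing all other ingroup taxa, so it is the earliest-diverging (most basal) ingroup lineage.

Taxon 7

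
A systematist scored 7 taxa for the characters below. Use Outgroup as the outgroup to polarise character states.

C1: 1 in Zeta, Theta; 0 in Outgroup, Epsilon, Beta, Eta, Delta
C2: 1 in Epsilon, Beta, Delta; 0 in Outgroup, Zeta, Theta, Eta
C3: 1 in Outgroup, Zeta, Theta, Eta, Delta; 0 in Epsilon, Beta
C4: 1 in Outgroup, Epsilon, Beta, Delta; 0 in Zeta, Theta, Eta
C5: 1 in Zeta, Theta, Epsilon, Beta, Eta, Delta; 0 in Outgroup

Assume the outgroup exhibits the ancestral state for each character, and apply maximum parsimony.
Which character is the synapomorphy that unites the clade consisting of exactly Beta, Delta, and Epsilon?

C2

Character polarity is set by the outgroup: the derived state is whichever differs from the outgroup's state, so for C3, C4 the derived state is '0', and for the remaining characters it is '1'.
Only Theta and Zeta show the derived state '1' for C1, supporting them as a clade.
C2 (derived state '1') is shared by Beta, Delta, and Epsilon — a synapomorphy uniting that clade.
Only Beta and Epsilon show the derived state '0' for C3, supporting them as a clade.
Only Eta, Theta, and Zeta show the derived state '0' for C4, supporting them as a clade.
All ingroup taxa share the derived state '1' for C5; it defines the ingroup but does not resolve relationships within it.
Most parsimonious ingroup topology: (((Zeta,Theta),Eta),((Epsilon,Beta),Delta)).
The clade {Beta, Delta, Epsilon} is supported by C2: its derived state '1' occurs in exactly those taxa and in no other taxon (including the outgroup).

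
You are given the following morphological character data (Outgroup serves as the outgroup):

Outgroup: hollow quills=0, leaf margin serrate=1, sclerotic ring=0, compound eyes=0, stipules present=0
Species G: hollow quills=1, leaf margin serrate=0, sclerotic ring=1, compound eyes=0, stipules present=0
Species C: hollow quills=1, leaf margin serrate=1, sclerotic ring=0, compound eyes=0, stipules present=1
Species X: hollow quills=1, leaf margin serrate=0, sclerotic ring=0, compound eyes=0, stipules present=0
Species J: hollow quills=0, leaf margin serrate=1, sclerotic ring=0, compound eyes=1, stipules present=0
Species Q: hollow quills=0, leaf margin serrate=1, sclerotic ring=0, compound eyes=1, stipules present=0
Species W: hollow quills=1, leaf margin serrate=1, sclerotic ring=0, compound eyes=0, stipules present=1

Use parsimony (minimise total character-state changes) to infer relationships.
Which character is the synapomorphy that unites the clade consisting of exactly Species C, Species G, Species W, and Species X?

Character polarity is set by the outgroup: the derived state is whichever differs from the outgroup's state, so for leaf margin serrate the derived state is '0', and for the remaining characters it is '1'.
hollow quills: derived state '1' in Species C, Species G, Species W, and Species X only — synapomorphy for {Species C, Species G, Species W, Species X}.
leaf margin serrate: derived state '0' in Species G and Species X only — synapomorphy for {Species G, Species X}.
sclerotic ring (derived state '1') is unique to Species G (autapomorphy; uninformative for grouping).
compound eyes (derived state '1') is shared by Species J and Species Q — a synapomorphy uniting that clade.
Only Species C and Species W show the derived state '1' for stipules present, supporting them as a clade.
Most parsimonious ingroup topology: (((Species G,Species X),(Species C,Species W)),(Species J,Species Q)).
The clade {Species C, Species G, Species W, Species X} is supported by hollow quills: its derived state '1' occurs in exactly those taxa and in no other taxon (including the outgroup).

hollow quills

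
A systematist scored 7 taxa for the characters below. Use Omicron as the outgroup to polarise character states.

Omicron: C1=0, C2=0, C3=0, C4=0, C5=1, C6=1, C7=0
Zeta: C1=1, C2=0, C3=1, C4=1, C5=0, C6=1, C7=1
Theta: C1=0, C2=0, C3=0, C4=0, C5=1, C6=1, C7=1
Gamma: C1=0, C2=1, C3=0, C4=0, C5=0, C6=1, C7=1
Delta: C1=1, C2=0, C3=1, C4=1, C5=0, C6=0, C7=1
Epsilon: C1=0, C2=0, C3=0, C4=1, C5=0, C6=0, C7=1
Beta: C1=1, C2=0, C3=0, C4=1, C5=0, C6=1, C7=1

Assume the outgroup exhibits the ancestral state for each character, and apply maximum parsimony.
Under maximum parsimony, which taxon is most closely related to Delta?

Zeta

Character polarity is set by the outgroup: the derived state is whichever differs from the outgroup's state, so for C5, C6 the derived state is '0', and for the remaining characters it is '1'.
C1 (derived state '1') is shared by Beta, Delta, and Zeta — a synapomorphy uniting that clade.
C2: derived state '1' in Gamma only — an autapomorphy, so it tells us nothing about relationships among taxa.
Only Delta and Zeta show the derived state '1' for C3, supporting them as a clade.
C4 (derived state '1') is shared by Beta, Delta, Epsilon, and Zeta — a synapomorphy uniting that clade.
C5 (derived state '0') is shared by Beta, Delta, Epsilon, Gamma, and Zeta — a synapomorphy uniting that clade.
C6 groups Delta and Epsilon, which is incompatible with the clades supported by the remaining characters; treating it as convergent (homoplasy) costs fewer steps than any alternative tree.
All ingroup taxa share the derived state '1' for C7; it defines the ingroup but does not resolve relationships within it.
Most parsimonious ingroup topology: (((((Zeta,Delta),Beta),Epsilon),Gamma),Theta).
Delta and Zeta form a cherry on this tree, so they are sister taxa.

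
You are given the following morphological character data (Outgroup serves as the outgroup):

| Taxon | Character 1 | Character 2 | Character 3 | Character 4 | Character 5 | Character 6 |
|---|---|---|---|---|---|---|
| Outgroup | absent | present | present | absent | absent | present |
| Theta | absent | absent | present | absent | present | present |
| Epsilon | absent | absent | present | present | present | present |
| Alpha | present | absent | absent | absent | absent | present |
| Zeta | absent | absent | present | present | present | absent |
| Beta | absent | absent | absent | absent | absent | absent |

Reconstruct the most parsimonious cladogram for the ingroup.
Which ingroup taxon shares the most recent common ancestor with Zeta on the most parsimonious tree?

Character polarity is set by the outgroup: the derived state is whichever differs from the outgroup's state, so for Character 2, Character 3, Character 6 the derived state is 'absent', and for the remaining characters it is 'present'.
Character 1 (derived state 'present') is unique to Alpha (autapomorphy; uninformative for grouping).
All ingroup taxa share the derived state 'absent' for Character 2; it defines the ingroup but does not resolve relationships within it.
Only Alpha and Beta show the derived state 'absent' for Character 3, supporting them as a clade.
Character 4: derived state 'present' in Epsilon and Zeta only — synapomorphy for {Epsilon, Zeta}.
Character 5 (derived state 'present') is shared by Epsilon, Theta, and Zeta — a synapomorphy uniting that clade.
Character 6 (state 'absent') occurs in Beta and Zeta but conflicts with the nesting implied by the other characters — most parsimoniously interpreted as homoplasy.
Most parsimonious ingroup topology: ((Theta,(Epsilon,Zeta)),(Alpha,Beta)).
Zeta and Epsilon form a cherry on this tree, so they are sister taxa.

Epsilon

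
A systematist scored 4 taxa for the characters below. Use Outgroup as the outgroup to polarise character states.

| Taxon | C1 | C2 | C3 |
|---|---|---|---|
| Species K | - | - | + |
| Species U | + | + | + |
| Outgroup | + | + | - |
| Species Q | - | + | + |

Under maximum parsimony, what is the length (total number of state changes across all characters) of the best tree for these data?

Character polarity is set by the outgroup: the derived state is whichever differs from the outgroup's state, so for C1, C2 the derived state is '-', and for the remaining characters it is '+'.
C1: derived state '-' in Species K and Species Q only — synapomorphy for {Species K, Species Q}.
C2: derived state '-' in Species K only — an autapomorphy, so it tells us nothing about relationships among taxa.
C3 (derived state '+') is shared by all ingroup taxa — unites the whole ingroup.
Most parsimonious ingroup topology: ((Species K,Species Q),Species U).
Changes per character on this tree: C1: 1; C2: 1; C3: 1.
Total = 3.

3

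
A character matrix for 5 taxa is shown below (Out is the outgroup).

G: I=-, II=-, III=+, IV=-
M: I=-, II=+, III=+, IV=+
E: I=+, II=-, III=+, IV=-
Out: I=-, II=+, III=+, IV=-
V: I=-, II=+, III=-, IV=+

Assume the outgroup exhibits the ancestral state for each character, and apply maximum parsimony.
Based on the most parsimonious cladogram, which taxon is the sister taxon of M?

Character polarity is set by the outgroup: the derived state is whichever differs from the outgroup's state, so for II, III the derived state is '-', and for the remaining characters it is '+'.
I (derived state '+') is unique to E (autapomorphy; uninformative for grouping).
II (derived state '-') is shared by E and G — a synapomorphy uniting that clade.
III: derived state '-' in V only — an autapomorphy, so it tells us nothing about relationships among taxa.
IV: derived state '+' in M and V only — synapomorphy for {M, V}.
Most parsimonious ingroup topology: ((G,E),(M,V)).
M and V form a cherry on this tree, so they are sister taxa.

V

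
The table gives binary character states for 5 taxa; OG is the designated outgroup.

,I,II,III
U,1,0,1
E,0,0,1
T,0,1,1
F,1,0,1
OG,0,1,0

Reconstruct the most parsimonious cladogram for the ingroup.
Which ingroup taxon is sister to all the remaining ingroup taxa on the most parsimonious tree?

Character polarity is set by the outgroup: the derived state is whichever differs from the outgroup's state, so for II the derived state is '0', and for the remaining characters it is '1'.
I: derived state '1' in F and U only — synapomorphy for {F, U}.
Only E, F, and U show the derived state '0' for II, supporting them as a clade.
III (derived state '1') is shared by all ingroup taxa — unites the whole ingroup.
Most parsimonious ingroup topology: (((F,U),E),T).
T is sister to the clade containing all other ingroup taxa, so it is the earliest-diverging (most basal) ingroup lineage.

T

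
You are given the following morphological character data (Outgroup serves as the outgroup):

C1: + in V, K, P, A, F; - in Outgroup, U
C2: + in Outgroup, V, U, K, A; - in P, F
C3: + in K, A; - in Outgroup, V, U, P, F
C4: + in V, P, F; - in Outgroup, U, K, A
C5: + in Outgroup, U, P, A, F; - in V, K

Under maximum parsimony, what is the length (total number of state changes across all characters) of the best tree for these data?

Character polarity is set by the outgroup: the derived state is whichever differs from the outgroup's state, so for C2, C5 the derived state is '-', and for the remaining characters it is '+'.
C1: derived state '+' in A, F, K, P, and V only — synapomorphy for {A, F, K, P, V}.
C2 (derived state '-') is shared by F and P — a synapomorphy uniting that clade.
C3: derived state '+' in A and K only — synapomorphy for {A, K}.
C4 (derived state '+') is shared by F, P, and V — a synapomorphy uniting that clade.
C5 groups K and V, which is incompatible with the clades supported by the remaining characters; treating it as convergent (homoplasy) costs fewer steps than any alternative tree.
Most parsimonious ingroup topology: (((V,(P,F)),(K,A)),U).
Changes per character on this tree: C1: 1; C2: 1; C3: 1; C4: 1; C5: 2.
Total = 6.

6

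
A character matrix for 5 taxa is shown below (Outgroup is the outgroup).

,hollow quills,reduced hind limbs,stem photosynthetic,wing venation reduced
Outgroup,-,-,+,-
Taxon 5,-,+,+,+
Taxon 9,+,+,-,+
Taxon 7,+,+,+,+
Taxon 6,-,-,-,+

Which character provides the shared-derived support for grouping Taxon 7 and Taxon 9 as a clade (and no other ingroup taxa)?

hollow quills

Character polarity is set by the outgroup: the derived state is whichever differs from the outgroup's state, so for stem photosynthetic the derived state is '-', and for the remaining characters it is '+'.
Only Taxon 7 and Taxon 9 show the derived state '+' for hollow quills, supporting them as a clade.
reduced hind limbs (derived state '+') is shared by Taxon 5, Taxon 7, and Taxon 9 — a synapomorphy uniting that clade.
stem photosynthetic (state '-') occurs in Taxon 6 and Taxon 9 but conflicts with the nesting implied by the other characters — most parsimoniously interpreted as homoplasy.
wing venation reduced (derived state '+') is shared by all ingroup taxa — unites the whole ingroup.
Most parsimonious ingroup topology: ((Taxon 5,(Taxon 9,Taxon 7)),Taxon 6).
The clade {Taxon 7, Taxon 9} is supported by hollow quills: its derived state '+' occurs in exactly those taxa and in no other taxon (including the outgroup).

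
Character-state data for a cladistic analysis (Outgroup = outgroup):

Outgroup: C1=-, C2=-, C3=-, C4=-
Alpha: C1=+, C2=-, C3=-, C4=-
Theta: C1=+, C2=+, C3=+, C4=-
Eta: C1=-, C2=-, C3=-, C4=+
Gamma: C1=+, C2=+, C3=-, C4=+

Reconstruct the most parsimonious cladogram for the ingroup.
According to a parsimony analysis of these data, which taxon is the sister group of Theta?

Gamma

The outgroup has state '-' for every character, so '+' is the derived state throughout.
C1 (derived state '+') is shared by Alpha, Gamma, and Theta — a synapomorphy uniting that clade.
C2 (derived state '+') is shared by Gamma and Theta — a synapomorphy uniting that clade.
C3: derived state '+' in Theta only — an autapomorphy, so it tells us nothing about relationships among taxa.
C4 (state '+') occurs in Eta and Gamma but conflicts with the nesting implied by the other characters — most parsimoniously interpreted as homoplasy.
Most parsimonious ingroup topology: ((Alpha,(Theta,Gamma)),Eta).
Theta and Gamma form a cherry on this tree, so they are sister taxa.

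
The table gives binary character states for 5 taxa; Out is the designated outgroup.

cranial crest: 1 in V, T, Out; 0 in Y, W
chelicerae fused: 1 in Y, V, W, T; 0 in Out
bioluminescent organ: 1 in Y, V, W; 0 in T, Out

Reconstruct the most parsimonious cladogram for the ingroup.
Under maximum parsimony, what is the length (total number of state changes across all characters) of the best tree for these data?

3

Character polarity is set by the outgroup: the derived state is whichever differs from the outgroup's state, so for cranial crest the derived state is '0', and for the remaining characters it is '1'.
cranial crest (derived state '0') is shared by W and Y — a synapomorphy uniting that clade.
chelicerae fused (derived state '1') is shared by all ingroup taxa — unites the whole ingroup.
bioluminescent organ: derived state '1' in V, W, and Y only — synapomorphy for {V, W, Y}.
Most parsimonious ingroup topology: (((W,Y),V),T).
Changes per character on this tree: cranial crest: 1; chelicerae fused: 1; bioluminescent organ: 1.
Total = 3.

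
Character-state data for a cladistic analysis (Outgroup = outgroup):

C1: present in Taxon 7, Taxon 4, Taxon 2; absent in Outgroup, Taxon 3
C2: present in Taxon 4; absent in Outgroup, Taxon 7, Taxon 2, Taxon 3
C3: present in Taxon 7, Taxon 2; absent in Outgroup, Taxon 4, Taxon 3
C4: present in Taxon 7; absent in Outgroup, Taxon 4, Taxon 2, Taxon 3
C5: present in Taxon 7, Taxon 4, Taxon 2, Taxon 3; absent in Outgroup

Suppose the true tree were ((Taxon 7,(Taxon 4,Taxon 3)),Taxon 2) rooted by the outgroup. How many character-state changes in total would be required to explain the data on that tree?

7

Map each character onto ((Taxon 7,(Taxon 4,Taxon 3)),Taxon 2) (rooted by Outgroup) and count the minimum state changes it requires (Fitch parsimony):
C1: 2; C2: 1; C3: 2; C4: 1; C5: 1.
Total tree length = 7.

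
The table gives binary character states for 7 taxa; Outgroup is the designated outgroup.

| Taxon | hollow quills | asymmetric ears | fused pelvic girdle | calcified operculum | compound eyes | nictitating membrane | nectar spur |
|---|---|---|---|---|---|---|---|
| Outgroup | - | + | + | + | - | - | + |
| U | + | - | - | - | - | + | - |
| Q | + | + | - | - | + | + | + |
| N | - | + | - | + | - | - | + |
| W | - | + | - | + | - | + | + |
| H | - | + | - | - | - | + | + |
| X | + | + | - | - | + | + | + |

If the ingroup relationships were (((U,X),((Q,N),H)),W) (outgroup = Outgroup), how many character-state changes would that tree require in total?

Map each character onto (((U,X),((Q,N),H)),W) (rooted by Outgroup) and count the minimum state changes it requires (Fitch parsimony):
hollow quills: 2; asymmetric ears: 1; fused pelvic girdle: 1; calcified operculum: 2; compound eyes: 2; nictitating membrane: 2; nectar spur: 1.
Total tree length = 11.

11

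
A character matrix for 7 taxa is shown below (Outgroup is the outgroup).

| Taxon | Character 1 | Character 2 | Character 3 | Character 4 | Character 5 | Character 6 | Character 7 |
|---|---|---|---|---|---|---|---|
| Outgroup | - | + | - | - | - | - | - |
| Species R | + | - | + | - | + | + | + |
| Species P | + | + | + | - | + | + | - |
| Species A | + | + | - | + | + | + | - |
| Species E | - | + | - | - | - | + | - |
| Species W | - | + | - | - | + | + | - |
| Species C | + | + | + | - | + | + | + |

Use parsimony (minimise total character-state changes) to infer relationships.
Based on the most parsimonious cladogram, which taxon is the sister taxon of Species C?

Character polarity is set by the outgroup: the derived state is whichever differs from the outgroup's state, so for Character 2 the derived state is '-', and for the remaining characters it is '+'.
Character 1 (derived state '+') is shared by Species A, Species C, Species P, and Species R — a synapomorphy uniting that clade.
Character 2: derived state '-' in Species R only — an autapomorphy, so it tells us nothing about relationships among taxa.
Only Species C, Species P, and Species R show the derived state '+' for Character 3, supporting them as a clade.
Character 4 (derived state '+') is unique to Species A (autapomorphy; uninformative for grouping).
Character 5 (derived state '+') is shared by Species A, Species C, Species P, Species R, and Species W — a synapomorphy uniting that clade.
All ingroup taxa share the derived state '+' for Character 6; it defines the ingroup but does not resolve relationships within it.
Character 7: derived state '+' in Species C and Species R only — synapomorphy for {Species C, Species R}.
Most parsimonious ingroup topology: (((((Species R,Species C),Species P),Species A),Species W),Species E).
Species C and Species R form a cherry on this tree, so they are sister taxa.

Species R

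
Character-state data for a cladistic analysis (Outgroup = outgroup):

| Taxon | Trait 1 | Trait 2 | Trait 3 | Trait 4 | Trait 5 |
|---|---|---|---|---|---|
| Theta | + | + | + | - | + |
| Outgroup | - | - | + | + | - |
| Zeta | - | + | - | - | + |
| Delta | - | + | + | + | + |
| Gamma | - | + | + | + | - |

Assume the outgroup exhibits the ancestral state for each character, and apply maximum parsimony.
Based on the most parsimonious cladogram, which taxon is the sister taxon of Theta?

Character polarity is set by the outgroup: the derived state is whichever differs from the outgroup's state, so for Trait 3, Trait 4 the derived state is '-', and for the remaining characters it is '+'.
Trait 1 (derived state '+') is unique to Theta (autapomorphy; uninformative for grouping).
Trait 2 (derived state '+') is shared by all ingroup taxa — unites the whole ingroup.
Trait 3: derived state '-' in Zeta only — an autapomorphy, so it tells us nothing about relationships among taxa.
Trait 4 (derived state '-') is shared by Theta and Zeta — a synapomorphy uniting that clade.
Trait 5: derived state '+' in Delta, Theta, and Zeta only — synapomorphy for {Delta, Theta, Zeta}.
Most parsimonious ingroup topology: (((Zeta,Theta),Delta),Gamma).
Theta and Zeta form a cherry on this tree, so they are sister taxa.

Zeta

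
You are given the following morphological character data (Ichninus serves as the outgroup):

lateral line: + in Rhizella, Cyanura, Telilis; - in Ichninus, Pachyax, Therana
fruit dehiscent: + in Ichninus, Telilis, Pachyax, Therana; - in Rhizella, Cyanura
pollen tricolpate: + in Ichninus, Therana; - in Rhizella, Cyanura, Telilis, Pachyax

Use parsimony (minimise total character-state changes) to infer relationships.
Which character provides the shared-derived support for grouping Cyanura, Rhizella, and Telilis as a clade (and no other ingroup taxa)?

lateral line

Character polarity is set by the outgroup: the derived state is whichever differs from the outgroup's state, so for fruit dehiscent, pollen tricolpate the derived state is '-', and for the remaining characters it is '+'.
lateral line: derived state '+' in Cyanura, Rhizella, and Telilis only — synapomorphy for {Cyanura, Rhizella, Telilis}.
fruit dehiscent (derived state '-') is shared by Cyanura and Rhizella — a synapomorphy uniting that clade.
pollen tricolpate (derived state '-') is shared by Cyanura, Pachyax, Rhizella, and Telilis — a synapomorphy uniting that clade.
Most parsimonious ingroup topology: ((((Rhizella,Cyanura),Telilis),Pachyax),Therana).
The clade {Cyanura, Rhizella, Telilis} is supported by lateral line: its derived state '+' occurs in exactly those taxa and in no other taxon (including the outgroup).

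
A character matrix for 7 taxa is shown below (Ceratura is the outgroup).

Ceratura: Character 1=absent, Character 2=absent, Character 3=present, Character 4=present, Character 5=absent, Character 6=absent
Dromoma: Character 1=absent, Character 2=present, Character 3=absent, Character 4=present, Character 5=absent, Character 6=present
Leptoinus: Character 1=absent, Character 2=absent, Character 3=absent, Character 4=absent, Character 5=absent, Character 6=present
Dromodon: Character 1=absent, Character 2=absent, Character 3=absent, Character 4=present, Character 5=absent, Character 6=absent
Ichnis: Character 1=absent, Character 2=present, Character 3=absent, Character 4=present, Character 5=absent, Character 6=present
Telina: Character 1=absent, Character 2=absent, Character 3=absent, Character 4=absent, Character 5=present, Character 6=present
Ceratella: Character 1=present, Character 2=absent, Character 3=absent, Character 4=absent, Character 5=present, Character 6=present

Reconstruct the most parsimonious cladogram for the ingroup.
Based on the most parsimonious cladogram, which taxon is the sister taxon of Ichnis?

Character polarity is set by the outgroup: the derived state is whichever differs from the outgroup's state, so for Character 3, Character 4 the derived state is 'absent', and for the remaining characters it is 'present'.
Character 1 (derived state 'present') is unique to Ceratella (autapomorphy; uninformative for grouping).
Only Dromoma and Ichnis show the derived state 'present' for Character 2, supporting them as a clade.
Character 3 (derived state 'absent') is shared by all ingroup taxa — unites the whole ingroup.
Only Ceratella, Leptoinus, and Telina show the derived state 'absent' for Character 4, supporting them as a clade.
Character 5: derived state 'present' in Ceratella and Telina only — synapomorphy for {Ceratella, Telina}.
Character 6 (derived state 'present') is shared by Ceratella, Dromoma, Ichnis, Leptoinus, and Telina — a synapomorphy uniting that clade.
Most parsimonious ingroup topology: (((Dromoma,Ichnis),(Leptoinus,(Telina,Ceratella))),Dromodon).
Ichnis and Dromoma form a cherry on this tree, so they are sister taxa.

Dromoma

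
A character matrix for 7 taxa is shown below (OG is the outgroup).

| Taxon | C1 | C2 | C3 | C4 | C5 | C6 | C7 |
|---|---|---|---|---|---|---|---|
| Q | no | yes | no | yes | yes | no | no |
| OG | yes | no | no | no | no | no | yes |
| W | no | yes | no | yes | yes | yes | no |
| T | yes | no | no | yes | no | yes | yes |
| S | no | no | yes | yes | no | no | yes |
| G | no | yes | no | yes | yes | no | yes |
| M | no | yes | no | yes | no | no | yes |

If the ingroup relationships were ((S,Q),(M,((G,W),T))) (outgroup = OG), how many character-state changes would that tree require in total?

Map each character onto ((S,Q),(M,((G,W),T))) (rooted by OG) and count the minimum state changes it requires (Fitch parsimony):
C1: 2; C2: 3; C3: 1; C4: 1; C5: 2; C6: 2; C7: 2.
Total tree length = 13.

13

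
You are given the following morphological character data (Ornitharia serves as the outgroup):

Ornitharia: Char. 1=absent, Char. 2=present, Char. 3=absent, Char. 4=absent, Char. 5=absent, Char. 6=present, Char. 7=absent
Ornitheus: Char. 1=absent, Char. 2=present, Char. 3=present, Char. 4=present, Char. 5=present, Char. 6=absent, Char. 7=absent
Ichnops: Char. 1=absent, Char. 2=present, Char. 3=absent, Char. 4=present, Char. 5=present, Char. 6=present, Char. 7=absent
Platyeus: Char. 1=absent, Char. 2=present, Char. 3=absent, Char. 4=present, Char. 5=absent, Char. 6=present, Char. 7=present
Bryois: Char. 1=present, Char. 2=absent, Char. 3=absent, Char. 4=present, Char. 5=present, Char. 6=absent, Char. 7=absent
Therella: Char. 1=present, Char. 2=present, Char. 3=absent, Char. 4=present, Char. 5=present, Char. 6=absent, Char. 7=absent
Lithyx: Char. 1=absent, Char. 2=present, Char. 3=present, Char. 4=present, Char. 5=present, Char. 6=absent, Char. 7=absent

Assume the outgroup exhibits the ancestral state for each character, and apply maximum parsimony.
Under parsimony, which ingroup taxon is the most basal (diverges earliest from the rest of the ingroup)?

Platyeus

Character polarity is set by the outgroup: the derived state is whichever differs from the outgroup's state, so for Char. 2, Char. 6 the derived state is 'absent', and for the remaining characters it is 'present'.
Char. 1 (derived state 'present') is shared by Bryois and Therella — a synapomorphy uniting that clade.
Char. 2: derived state 'absent' in Bryois only — an autapomorphy, so it tells us nothing about relationships among taxa.
Char. 3 (derived state 'present') is shared by Lithyx and Ornitheus — a synapomorphy uniting that clade.
All ingroup taxa share the derived state 'present' for Char. 4; it defines the ingroup but does not resolve relationships within it.
Char. 5: derived state 'present' in Bryois, Ichnops, Lithyx, Ornitheus, and Therella only — synapomorphy for {Bryois, Ichnops, Lithyx, Ornitheus, Therella}.
Char. 6: derived state 'absent' in Bryois, Lithyx, Ornitheus, and Therella only — synapomorphy for {Bryois, Lithyx, Ornitheus, Therella}.
Char. 7 (derived state 'present') is unique to Platyeus (autapomorphy; uninformative for grouping).
Most parsimonious ingroup topology: ((((Ornitheus,Lithyx),(Bryois,Therella)),Ichnops),Platyeus).
Platyeus is sister to the clade containing all other ingroup taxa, so it is the earliest-diverging (most basal) ingroup lineage.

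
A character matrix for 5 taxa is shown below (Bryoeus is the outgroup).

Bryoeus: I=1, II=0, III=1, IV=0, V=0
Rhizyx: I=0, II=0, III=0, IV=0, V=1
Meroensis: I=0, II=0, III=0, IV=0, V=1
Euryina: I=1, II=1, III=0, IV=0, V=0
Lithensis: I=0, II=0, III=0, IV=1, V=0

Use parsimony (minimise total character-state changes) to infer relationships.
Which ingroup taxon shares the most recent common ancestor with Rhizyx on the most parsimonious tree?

Meroensis

Character polarity is set by the outgroup: the derived state is whichever differs from the outgroup's state, so for I, III the derived state is '0', and for the remaining characters it is '1'.
Only Lithensis, Meroensis, and Rhizyx show the derived state '0' for I, supporting them as a clade.
II: derived state '1' in Euryina only — an autapomorphy, so it tells us nothing about relationships among taxa.
All ingroup taxa share the derived state '0' for III; it defines the ingroup but does not resolve relationships within it.
IV: derived state '1' in Lithensis only — an autapomorphy, so it tells us nothing about relationships among taxa.
Only Meroensis and Rhizyx show the derived state '1' for V, supporting them as a clade.
Most parsimonious ingroup topology: (((Rhizyx,Meroensis),Lithensis),Euryina).
Rhizyx and Meroensis form a cherry on this tree, so they are sister taxa.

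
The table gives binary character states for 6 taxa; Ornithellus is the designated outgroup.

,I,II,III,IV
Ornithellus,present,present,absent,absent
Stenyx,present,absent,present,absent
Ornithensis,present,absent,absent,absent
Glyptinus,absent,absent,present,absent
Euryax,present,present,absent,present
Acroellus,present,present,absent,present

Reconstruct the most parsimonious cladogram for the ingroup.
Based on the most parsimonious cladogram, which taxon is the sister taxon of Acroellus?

Character polarity is set by the outgroup: the derived state is whichever differs from the outgroup's state, so for I, II the derived state is 'absent', and for the remaining characters it is 'present'.
I: derived state 'absent' in Glyptinus only — an autapomorphy, so it tells us nothing about relationships among taxa.
Only Glyptinus, Ornithensis, and Stenyx show the derived state 'absent' for II, supporting them as a clade.
Only Glyptinus and Stenyx show the derived state 'present' for III, supporting them as a clade.
IV: derived state 'present' in Acroellus and Euryax only — synapomorphy for {Acroellus, Euryax}.
Most parsimonious ingroup topology: (((Stenyx,Glyptinus),Ornithensis),(Euryax,Acroellus)).
Acroellus and Euryax form a cherry on this tree, so they are sister taxa.

Euryax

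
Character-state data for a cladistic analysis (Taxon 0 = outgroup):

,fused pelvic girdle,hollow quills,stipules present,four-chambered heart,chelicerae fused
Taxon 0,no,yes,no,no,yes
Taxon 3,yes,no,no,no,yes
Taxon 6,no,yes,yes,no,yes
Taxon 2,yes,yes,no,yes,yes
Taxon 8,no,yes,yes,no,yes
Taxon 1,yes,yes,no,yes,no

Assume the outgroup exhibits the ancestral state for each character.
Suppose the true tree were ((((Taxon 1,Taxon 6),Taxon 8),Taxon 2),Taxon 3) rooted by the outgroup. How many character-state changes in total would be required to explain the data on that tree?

Map each character onto ((((Taxon 1,Taxon 6),Taxon 8),Taxon 2),Taxon 3) (rooted by Taxon 0) and count the minimum state changes it requires (Fitch parsimony):
fused pelvic girdle: 3; hollow quills: 1; stipules present: 2; four-chambered heart: 2; chelicerae fused: 1.
Total tree length = 9.

9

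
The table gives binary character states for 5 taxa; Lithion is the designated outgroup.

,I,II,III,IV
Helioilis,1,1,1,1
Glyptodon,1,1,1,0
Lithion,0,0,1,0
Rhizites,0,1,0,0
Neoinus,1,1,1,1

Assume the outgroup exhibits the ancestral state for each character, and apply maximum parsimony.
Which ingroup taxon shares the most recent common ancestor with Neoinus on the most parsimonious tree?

Character polarity is set by the outgroup: the derived state is whichever differs from the outgroup's state, so for III the derived state is '0', and for the remaining characters it is '1'.
I: derived state '1' in Glyptodon, Helioilis, and Neoinus only — synapomorphy for {Glyptodon, Helioilis, Neoinus}.
All ingroup taxa share the derived state '1' for II; it defines the ingroup but does not resolve relationships within it.
III: derived state '0' in Rhizites only — an autapomorphy, so it tells us nothing about relationships among taxa.
Only Helioilis and Neoinus show the derived state '1' for IV, supporting them as a clade.
Most parsimonious ingroup topology: (((Helioilis,Neoinus),Glyptodon),Rhizites).
Neoinus and Helioilis form a cherry on this tree, so they are sister taxa.

Helioilis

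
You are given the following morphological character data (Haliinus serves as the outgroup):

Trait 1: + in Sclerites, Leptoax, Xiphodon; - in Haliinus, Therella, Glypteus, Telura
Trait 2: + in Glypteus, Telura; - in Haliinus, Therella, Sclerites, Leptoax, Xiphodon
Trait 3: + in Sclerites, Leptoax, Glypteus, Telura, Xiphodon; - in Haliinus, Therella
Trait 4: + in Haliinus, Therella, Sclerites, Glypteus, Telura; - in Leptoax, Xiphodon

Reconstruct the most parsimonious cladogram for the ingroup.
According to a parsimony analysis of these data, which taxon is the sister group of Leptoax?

Xiphodon

Character polarity is set by the outgroup: the derived state is whichever differs from the outgroup's state, so for Trait 4 the derived state is '-', and for the remaining characters it is '+'.
Trait 1 (derived state '+') is shared by Leptoax, Sclerites, and Xiphodon — a synapomorphy uniting that clade.
Only Glypteus and Telura show the derived state '+' for Trait 2, supporting them as a clade.
Only Glypteus, Leptoax, Sclerites, Telura, and Xiphodon show the derived state '+' for Trait 3, supporting them as a clade.
Only Leptoax and Xiphodon show the derived state '-' for Trait 4, supporting them as a clade.
Most parsimonious ingroup topology: (Therella,((Sclerites,(Leptoax,Xiphodon)),(Glypteus,Telura))).
Leptoax and Xiphodon form a cherry on this tree, so they are sister taxa.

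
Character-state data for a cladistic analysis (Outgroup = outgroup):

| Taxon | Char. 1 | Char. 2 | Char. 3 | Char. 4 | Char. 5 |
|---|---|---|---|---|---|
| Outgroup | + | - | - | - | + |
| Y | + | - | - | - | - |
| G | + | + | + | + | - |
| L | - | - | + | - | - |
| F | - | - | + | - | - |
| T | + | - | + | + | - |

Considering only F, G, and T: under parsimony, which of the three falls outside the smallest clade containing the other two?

Character polarity is set by the outgroup: the derived state is whichever differs from the outgroup's state, so for Char. 1, Char. 5 the derived state is '-', and for the remaining characters it is '+'.
Char. 1: derived state '-' in F and L only — synapomorphy for {F, L}.
Char. 2: derived state '+' in G only — an autapomorphy, so it tells us nothing about relationships among taxa.
Only F, G, L, and T show the derived state '+' for Char. 3, supporting them as a clade.
Char. 4: derived state '+' in G and T only — synapomorphy for {G, T}.
Char. 5 (derived state '-') is shared by all ingroup taxa — unites the whole ingroup.
Most parsimonious ingroup topology: (Y,((G,T),(L,F))).
T and G share a more recent common ancestor with each other than either does with F, so F is the least closely related of the three.

F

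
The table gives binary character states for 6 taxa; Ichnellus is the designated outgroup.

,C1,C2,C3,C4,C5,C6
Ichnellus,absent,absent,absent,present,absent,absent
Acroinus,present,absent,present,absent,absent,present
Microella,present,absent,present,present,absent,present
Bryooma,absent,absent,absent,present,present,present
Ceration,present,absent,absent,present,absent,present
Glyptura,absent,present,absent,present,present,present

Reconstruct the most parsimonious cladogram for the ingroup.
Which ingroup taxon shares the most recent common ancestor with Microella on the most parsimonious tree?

Character polarity is set by the outgroup: the derived state is whichever differs from the outgroup's state, so for C4 the derived state is 'absent', and for the remaining characters it is 'present'.
C1 (derived state 'present') is shared by Acroinus, Ceration, and Microella — a synapomorphy uniting that clade.
C2: derived state 'present' in Glyptura only — an autapomorphy, so it tells us nothing about relationships among taxa.
C3 (derived state 'present') is shared by Acroinus and Microella — a synapomorphy uniting that clade.
C4: derived state 'absent' in Acroinus only — an autapomorphy, so it tells us nothing about relationships among taxa.
C5 (derived state 'present') is shared by Bryooma and Glyptura — a synapomorphy uniting that clade.
C6 (derived state 'present') is shared by all ingroup taxa — unites the whole ingroup.
Most parsimonious ingroup topology: (((Acroinus,Microella),Ceration),(Bryooma,Glyptura)).
Microella and Acroinus form a cherry on this tree, so they are sister taxa.

Acroinus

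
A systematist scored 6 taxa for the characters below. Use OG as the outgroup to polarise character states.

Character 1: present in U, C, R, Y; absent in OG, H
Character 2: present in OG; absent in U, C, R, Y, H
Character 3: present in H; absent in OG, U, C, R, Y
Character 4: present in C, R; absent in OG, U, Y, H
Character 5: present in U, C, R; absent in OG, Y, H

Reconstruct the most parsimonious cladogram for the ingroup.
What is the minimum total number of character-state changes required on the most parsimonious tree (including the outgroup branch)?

5

Character polarity is set by the outgroup: the derived state is whichever differs from the outgroup's state, so for Character 2 the derived state is 'absent', and for the remaining characters it is 'present'.
Character 1: derived state 'present' in C, R, U, and Y only — synapomorphy for {C, R, U, Y}.
Character 2 (derived state 'absent') is shared by all ingroup taxa — unites the whole ingroup.
Character 3 (derived state 'present') is unique to H (autapomorphy; uninformative for grouping).
Character 4: derived state 'present' in C and R only — synapomorphy for {C, R}.
Only C, R, and U show the derived state 'present' for Character 5, supporting them as a clade.
Most parsimonious ingroup topology: (((U,(C,R)),Y),H).
Changes per character on this tree: Character 1: 1; Character 2: 1; Character 3: 1; Character 4: 1; Character 5: 1.
Total = 5.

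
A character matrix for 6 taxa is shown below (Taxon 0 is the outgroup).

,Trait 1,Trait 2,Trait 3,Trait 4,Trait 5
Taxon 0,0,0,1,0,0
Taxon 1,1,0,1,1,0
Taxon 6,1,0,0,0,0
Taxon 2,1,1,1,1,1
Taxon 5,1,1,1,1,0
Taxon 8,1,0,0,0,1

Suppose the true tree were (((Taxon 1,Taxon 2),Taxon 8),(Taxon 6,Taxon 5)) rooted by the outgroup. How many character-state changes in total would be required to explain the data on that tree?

Map each character onto (((Taxon 1,Taxon 2),Taxon 8),(Taxon 6,Taxon 5)) (rooted by Taxon 0) and count the minimum state changes it requires (Fitch parsimony):
Trait 1: 1; Trait 2: 2; Trait 3: 2; Trait 4: 2; Trait 5: 2.
Total tree length = 9.

9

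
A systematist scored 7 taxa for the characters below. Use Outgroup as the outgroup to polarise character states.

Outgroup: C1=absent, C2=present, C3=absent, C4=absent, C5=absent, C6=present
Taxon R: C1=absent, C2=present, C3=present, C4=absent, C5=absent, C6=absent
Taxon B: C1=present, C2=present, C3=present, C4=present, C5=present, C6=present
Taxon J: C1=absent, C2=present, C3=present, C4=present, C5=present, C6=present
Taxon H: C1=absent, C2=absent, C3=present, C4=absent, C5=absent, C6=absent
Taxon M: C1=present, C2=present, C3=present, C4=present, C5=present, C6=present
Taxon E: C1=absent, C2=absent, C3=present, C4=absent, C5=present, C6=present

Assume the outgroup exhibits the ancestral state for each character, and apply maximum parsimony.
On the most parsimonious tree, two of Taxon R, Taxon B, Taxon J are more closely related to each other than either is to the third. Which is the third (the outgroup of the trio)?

Taxon R

Character polarity is set by the outgroup: the derived state is whichever differs from the outgroup's state, so for C2, C6 the derived state is 'absent', and for the remaining characters it is 'present'.
C1: derived state 'present' in Taxon B and Taxon M only — synapomorphy for {Taxon B, Taxon M}.
C2 (state 'absent') occurs in Taxon E and Taxon H but conflicts with the nesting implied by the other characters — most parsimoniously interpreted as homoplasy.
C3 (derived state 'present') is shared by all ingroup taxa — unites the whole ingroup.
C4: derived state 'present' in Taxon B, Taxon J, and Taxon M only — synapomorphy for {Taxon B, Taxon J, Taxon M}.
C5 (derived state 'present') is shared by Taxon B, Taxon E, Taxon J, and Taxon M — a synapomorphy uniting that clade.
C6: derived state 'absent' in Taxon H and Taxon R only — synapomorphy for {Taxon H, Taxon R}.
Most parsimonious ingroup topology: ((Taxon R,Taxon H),(((Taxon B,Taxon M),Taxon J),Taxon E)).
Taxon J and Taxon B share a more recent common ancestor with each other than either does with Taxon R, so Taxon R is the least closely related of the three.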